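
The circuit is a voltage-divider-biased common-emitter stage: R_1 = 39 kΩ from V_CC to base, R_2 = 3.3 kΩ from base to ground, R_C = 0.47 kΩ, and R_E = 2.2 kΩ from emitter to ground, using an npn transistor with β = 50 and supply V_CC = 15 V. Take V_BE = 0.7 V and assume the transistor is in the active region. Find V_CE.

Thevenize the base divider: V_Th = V_CC·R_2/(R_1+R_2) = 15×3.3/42.3 = 1.17 V, R_Th = R_1‖R_2 = 3.04 kΩ.
Base-emitter loop: V_Th = I_B·R_Th + V_BE + (β+1)I_B·R_E, so I_B = (1.17 − 0.7) / (3.04 + 51×2.2) = 0.00408 mA.
I_C = β·I_B = 50×0.00408 = 0.204 mA, and I_E = (β+1)I_B = 0.208 mA.
V_CE = V_CC − I_C·R_C − I_E·R_E = 15 − 0.204×0.47 − 0.208×2.2 = 14.4 V.
V_CE = 14.4 V > 0.2 V confirms active-region operation.

V_CE ≈ 14 V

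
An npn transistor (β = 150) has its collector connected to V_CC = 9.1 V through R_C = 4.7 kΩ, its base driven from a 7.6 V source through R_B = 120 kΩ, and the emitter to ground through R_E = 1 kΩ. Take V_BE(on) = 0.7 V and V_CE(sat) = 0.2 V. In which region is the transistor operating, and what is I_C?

saturation; I_C ≈ 1.6 mA

Assume active: I_B = (7.6 − 0.7)/(120 + 151×1) = 0.0255 mA, I_C = β·I_B = 3.82 mA.
Then V_CE = 9.1 − 3.82×4.7 − 3.84×1 = -12.7 V < 0.2 V — the active assumption fails.
Re-solve with V_CE = 0.2 V. KCL at the emitter: V_E/R_E = (V_BB−0.7−V_E)/R_B + (V_CC−0.2−V_E)/R_C, giving V_E = 1.6 V.
I_C = (V_CC − 0.2 − V_E)/R_C = (8.9 − 1.6)/4.7 = 1.55 mA.
Check: I_B = (6.9 − 1.6)/120 = 0.0442 mA, and β·I_B = 6.63 mA > I_C, confirming saturation.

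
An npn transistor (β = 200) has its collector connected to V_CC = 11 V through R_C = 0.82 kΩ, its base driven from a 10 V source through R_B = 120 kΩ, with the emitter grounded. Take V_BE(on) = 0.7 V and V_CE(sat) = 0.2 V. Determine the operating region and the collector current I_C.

saturation; I_C ≈ 13 mA

Assume active: I_B = (10 − 0.7)/120 = 0.0775 mA, giving I_C = β·I_B = 15.5 mA.
But then V_CE = 11 − 15.5×0.82 = -1.71 V < V_CE(sat) = 0.2 V — impossible in the active region.
So the transistor is saturated. With V_CE = 0.2 V, I_C = (V_CC − 0.2)/R_C = 10.8/0.82 = 13.2 mA.
Check: β·I_B = 15.5 mA > I_C = 13.2 mA, confirming saturation.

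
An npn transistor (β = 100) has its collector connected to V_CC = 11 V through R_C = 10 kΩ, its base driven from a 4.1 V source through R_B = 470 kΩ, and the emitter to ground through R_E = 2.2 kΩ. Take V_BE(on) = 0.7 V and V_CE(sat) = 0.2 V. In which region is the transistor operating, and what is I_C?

active; I_C ≈ 0.49 mA

Assume active. Base-emitter loop: I_B = (V_BB − V_BE)/(R_B + (β+1)R_E) = (4.1 − 0.7)/(470 + 101×2.2) = 0.00491 mA.
I_C = β·I_B = 100×0.00491 = 0.491 mA.
V_CE = V_CC − I_C·R_C − I_E·R_E = 11 − 0.491×10 − 0.496×2.2 = 5 V > V_CE(sat), so the active-region assumption holds.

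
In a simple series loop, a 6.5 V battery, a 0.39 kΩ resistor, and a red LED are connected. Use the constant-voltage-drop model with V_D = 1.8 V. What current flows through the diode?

I ≈ 12 mA

KVL around the loop: 6.5 = V_D + I·R = 1.8 + I × 0.39 kΩ.
So I = (6.5 − 1.8) / 0.39 kΩ = 4.7 / 0.39 = 12.1 mA.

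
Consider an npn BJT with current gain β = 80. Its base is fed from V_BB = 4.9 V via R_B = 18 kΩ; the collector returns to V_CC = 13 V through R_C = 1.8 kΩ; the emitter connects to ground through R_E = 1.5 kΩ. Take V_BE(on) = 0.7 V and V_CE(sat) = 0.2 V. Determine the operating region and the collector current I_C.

active; I_C ≈ 2.4 mA

Assume active. Base-emitter loop: I_B = (V_BB − V_BE)/(R_B + (β+1)R_E) = (4.9 − 0.7)/(18 + 81×1.5) = 0.0301 mA.
I_C = β·I_B = 80×0.0301 = 2.41 mA.
V_CE = V_CC − I_C·R_C − I_E·R_E = 13 − 2.41×1.8 − 2.44×1.5 = 5.01 V > V_CE(sat), so the active-region assumption holds.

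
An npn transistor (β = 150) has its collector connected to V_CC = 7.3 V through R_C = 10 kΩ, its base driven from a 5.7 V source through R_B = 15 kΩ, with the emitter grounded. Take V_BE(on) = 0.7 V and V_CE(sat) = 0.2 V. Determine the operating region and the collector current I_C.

saturation; I_C ≈ 0.71 mA

Assume active: I_B = (5.7 − 0.7)/15 = 0.333 mA, giving I_C = β·I_B = 50 mA.
But then V_CE = 7.3 − 50×10 = -493 V < V_CE(sat) = 0.2 V — impossible in the active region.
So the transistor is saturated. With V_CE = 0.2 V, I_C = (V_CC − 0.2)/R_C = 7.1/10 = 0.71 mA.
Check: β·I_B = 50 mA > I_C = 0.71 mA, confirming saturation.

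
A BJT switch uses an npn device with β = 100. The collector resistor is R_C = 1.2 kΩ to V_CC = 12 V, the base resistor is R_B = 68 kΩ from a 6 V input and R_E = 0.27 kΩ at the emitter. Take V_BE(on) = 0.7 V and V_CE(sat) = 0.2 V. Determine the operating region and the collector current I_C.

active; I_C ≈ 5.6 mA

Assume active. Base-emitter loop: I_B = (V_BB − V_BE)/(R_B + (β+1)R_E) = (6 − 0.7)/(68 + 101×0.27) = 0.0556 mA.
I_C = β·I_B = 100×0.0556 = 5.56 mA.
V_CE = V_CC − I_C·R_C − I_E·R_E = 12 − 5.56×1.2 − 5.62×0.27 = 3.81 V > V_CE(sat), so the active-region assumption holds.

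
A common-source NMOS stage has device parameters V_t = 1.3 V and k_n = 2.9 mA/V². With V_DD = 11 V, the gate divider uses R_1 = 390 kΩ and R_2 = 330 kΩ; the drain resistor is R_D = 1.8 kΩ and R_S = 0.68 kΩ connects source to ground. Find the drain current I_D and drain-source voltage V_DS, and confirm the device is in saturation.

V_G = V_DD·R_2/(R_1+R_2) = 11×330/720 = 5.04 V.
Assume saturation: I_D = (k_n/2)(V_GS − V_t)² with V_GS = V_G − I_D·R_S = 5.04 − 0.68·I_D.
Substituting gives 0.67·I_D² − 8.38·I_D + 20.3 = 0, with roots I_D = 3.29 or 9.21 mA.
The root I_D = 9.21 mA gives V_GS = -1.22 V ≤ V_t, so take I_D = 3.29 mA.
Then V_GS = 2.81 V and V_DS = V_DD − I_D(R_D+R_S) = 11 − 3.29×2.48 = 2.85 V.
Saturation requires V_DS ≥ V_GS − V_t = 1.51 V; 2.85 ≥ 1.51 ✓.

I_D ≈ 3.3 mA, V_DS ≈ 2.8 V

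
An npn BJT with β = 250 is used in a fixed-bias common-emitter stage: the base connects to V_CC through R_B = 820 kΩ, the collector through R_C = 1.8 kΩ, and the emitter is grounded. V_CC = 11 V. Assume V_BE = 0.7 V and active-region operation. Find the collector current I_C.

I_C ≈ 3.1 mA

Base loop: V_CC = I_B·R_B + V_BE, so I_B = (11 − 0.7)/820 kΩ = 0.0126 mA.
In the active region I_C = β·I_B = 250 × 0.0126 = 3.14 mA.
Collector loop: V_CE = V_CC − I_C·R_C = 11 − 3.14×1.8 = 5.35 V.
Since V_CE = 5.35 V > V_CE(sat) ≈ 0.2 V, the transistor is in the active region as assumed.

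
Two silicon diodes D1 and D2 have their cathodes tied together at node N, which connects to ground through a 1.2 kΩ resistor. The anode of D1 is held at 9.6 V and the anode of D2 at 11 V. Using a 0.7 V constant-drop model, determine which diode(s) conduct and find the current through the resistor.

Assume both conduct. Then node N would need to be at both 9.6−0.7 = 8.9 V and 11−0.7 = 10.3 V, which is impossible.
Assume only D2 conducts: V_N = 11 − 0.7 = 10.3 V, so I_R = 10.3/1.2 = 8.58 mA.
Check D1: its anode-to-cathode voltage is 9.6 − 10.3 = -0.7 V < 0.7 V, so it is off. The assumption is consistent.

Only D2 conducts; I_R ≈ 8.6 mA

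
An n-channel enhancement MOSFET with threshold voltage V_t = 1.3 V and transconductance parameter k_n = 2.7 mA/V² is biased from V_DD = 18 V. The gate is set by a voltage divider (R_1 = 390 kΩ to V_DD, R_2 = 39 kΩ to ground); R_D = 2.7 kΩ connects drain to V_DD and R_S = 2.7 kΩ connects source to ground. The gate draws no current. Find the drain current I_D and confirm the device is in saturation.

I_D ≈ 0.052 mA

V_G = V_DD·R_2/(R_1+R_2) = 18×39/429 = 1.64 V.
Assume saturation: I_D = (k_n/2)(V_GS − V_t)² with V_GS = V_G − I_D·R_S = 1.64 − 2.7·I_D.
Substituting gives 9.84·I_D² − 3.45·I_D + 0.153 = 0, with roots I_D = 0.0519 or 0.299 mA.
The root I_D = 0.299 mA gives V_GS = 0.83 V ≤ V_t, so take I_D = 0.0519 mA.
Then V_GS = 1.5 V and V_DS = V_DD − I_D(R_D+R_S) = 18 − 0.0519×5.4 = 17.7 V.
Saturation requires V_DS ≥ V_GS − V_t = 0.196 V; 17.7 ≥ 0.196 ✓.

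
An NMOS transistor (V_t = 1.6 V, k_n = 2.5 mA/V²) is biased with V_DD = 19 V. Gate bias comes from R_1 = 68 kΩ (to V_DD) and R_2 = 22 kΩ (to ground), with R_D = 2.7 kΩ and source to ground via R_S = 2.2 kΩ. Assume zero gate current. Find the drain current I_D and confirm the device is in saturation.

V_G = V_DD·R_2/(R_1+R_2) = 19×22/90 = 4.64 V.
Assume saturation: I_D = (k_n/2)(V_GS − V_t)² with V_GS = V_G − I_D·R_S = 4.64 − 2.2·I_D.
Substituting gives 6.05·I_D² − 17.7·I_D + 11.6 = 0, with roots I_D = 0.981 or 1.95 mA.
The root I_D = 1.95 mA gives V_GS = 0.35 V ≤ V_t, so take I_D = 0.981 mA.
Then V_GS = 2.49 V and V_DS = V_DD − I_D(R_D+R_S) = 19 − 0.981×4.9 = 14.2 V.
Saturation requires V_DS ≥ V_GS − V_t = 0.886 V; 14.2 ≥ 0.886 ✓.

I_D ≈ 0.98 mA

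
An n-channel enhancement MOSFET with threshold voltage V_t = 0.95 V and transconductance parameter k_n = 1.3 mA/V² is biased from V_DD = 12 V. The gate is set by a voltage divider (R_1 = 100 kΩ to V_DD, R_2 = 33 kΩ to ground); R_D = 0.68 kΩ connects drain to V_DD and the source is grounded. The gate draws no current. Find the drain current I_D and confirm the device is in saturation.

I_D ≈ 2.7 mA

V_G = V_DD·R_2/(R_1+R_2) = 12×33/133 = 2.98 V. With the source grounded, V_GS = V_G = 2.98 V.
Assume saturation: I_D = (k_n/2)(V_GS − V_t)² = (1.3/2)×(2.98 − 0.95)² = 0.65×2.03² = 2.67 mA.
V_DS = V_DD − I_D·R_D = 12 − 2.67×0.68 = 10.2 V.
Saturation requires V_DS ≥ V_GS − V_t = 2.03 V; 10.2 ≥ 2.03 ✓.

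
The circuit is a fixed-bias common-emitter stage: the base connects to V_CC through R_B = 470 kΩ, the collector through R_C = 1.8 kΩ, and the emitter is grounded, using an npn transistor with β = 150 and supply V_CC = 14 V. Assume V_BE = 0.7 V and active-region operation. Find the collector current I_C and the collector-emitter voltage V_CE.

Base loop: V_CC = I_B·R_B + V_BE, so I_B = (14 − 0.7)/470 kΩ = 0.0283 mA.
In the active region I_C = β·I_B = 150 × 0.0283 = 4.24 mA.
Collector loop: V_CE = V_CC − I_C·R_C = 14 − 4.24×1.8 = 6.36 V.
Since V_CE = 6.36 V > V_CE(sat) ≈ 0.2 V, the transistor is in the active region as assumed.

I_C ≈ 4.2 mA, V_CE ≈ 6.4 V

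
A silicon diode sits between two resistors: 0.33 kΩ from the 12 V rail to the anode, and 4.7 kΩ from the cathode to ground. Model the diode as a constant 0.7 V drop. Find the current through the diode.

The two resistors are in series with the diode, so KVL gives 12 = I·0.33 + 0.7 + I·4.7.
I = (12 − 0.7) / (0.33 + 4.7) kΩ = 11.3 / 5.03 = 2.25 mA.

I ≈ 2.2 mA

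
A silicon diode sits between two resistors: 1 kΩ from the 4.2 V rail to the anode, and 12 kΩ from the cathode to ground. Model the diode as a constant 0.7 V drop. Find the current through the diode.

I ≈ 0.27 mA

The two resistors are in series with the diode, so KVL gives 4.2 = I·1 + 0.7 + I·12.
I = (4.2 − 0.7) / (1 + 12) kΩ = 3.5 / 13 = 0.269 mA.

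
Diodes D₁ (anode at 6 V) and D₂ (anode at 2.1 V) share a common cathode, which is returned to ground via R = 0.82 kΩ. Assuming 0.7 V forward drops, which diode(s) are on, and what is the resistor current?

Only D₁ conducts; I_R ≈ 6.5 mA

Assume both conduct. Then node N would need to be at both 6−0.7 = 5.3 V and 2.1−0.7 = 1.4 V, which is impossible.
Assume only D₁ conducts: V_N = 6 − 0.7 = 5.3 V, so I_R = 5.3/0.82 = 6.46 mA.
Check D₂: its anode-to-cathode voltage is 2.1 − 5.3 = -3.2 V < 0.7 V, so it is off. The assumption is consistent.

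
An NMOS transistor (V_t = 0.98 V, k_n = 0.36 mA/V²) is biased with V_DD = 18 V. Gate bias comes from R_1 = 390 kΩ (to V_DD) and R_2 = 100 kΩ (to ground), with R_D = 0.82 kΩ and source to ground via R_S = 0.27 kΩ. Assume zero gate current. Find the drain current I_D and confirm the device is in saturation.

I_D ≈ 1 mA

V_G = V_DD·R_2/(R_1+R_2) = 18×100/490 = 3.67 V.
Assume saturation: I_D = (k_n/2)(V_GS − V_t)² with V_GS = V_G − I_D·R_S = 3.67 − 0.27·I_D.
Substituting gives 0.0131·I_D² − 1.26·I_D + 1.31 = 0, with roots I_D = 1.05 or 95.1 mA.
The root I_D = 95.1 mA gives V_GS = -22 V ≤ V_t, so take I_D = 1.05 mA.
Then V_GS = 3.39 V and V_DS = V_DD − I_D(R_D+R_S) = 18 − 1.05×1.09 = 16.9 V.
Saturation requires V_DS ≥ V_GS − V_t = 2.41 V; 16.9 ≥ 2.41 ✓.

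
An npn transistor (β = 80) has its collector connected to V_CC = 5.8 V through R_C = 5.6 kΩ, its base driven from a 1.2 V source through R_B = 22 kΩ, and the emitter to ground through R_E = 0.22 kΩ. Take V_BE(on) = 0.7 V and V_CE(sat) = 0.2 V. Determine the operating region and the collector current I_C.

saturation; I_C ≈ 0.96 mA

Assume active: I_B = (1.2 − 0.7)/(22 + 81×0.22) = 0.0126 mA, I_C = β·I_B = 1 mA.
Then V_CE = 5.8 − 1×5.6 − 1.02×0.22 = -0.0491 V < 0.2 V — the active assumption fails.
Re-solve with V_CE = 0.2 V. KCL at the emitter: V_E/R_E = (V_BB−0.7−V_E)/R_B + (V_CC−0.2−V_E)/R_C, giving V_E = 0.214 V.
I_C = (V_CC − 0.2 − V_E)/R_C = (5.6 − 0.214)/5.6 = 0.962 mA.
Check: I_B = (0.5 − 0.214)/22 = 0.013 mA, and β·I_B = 1.04 mA > I_C, confirming saturation.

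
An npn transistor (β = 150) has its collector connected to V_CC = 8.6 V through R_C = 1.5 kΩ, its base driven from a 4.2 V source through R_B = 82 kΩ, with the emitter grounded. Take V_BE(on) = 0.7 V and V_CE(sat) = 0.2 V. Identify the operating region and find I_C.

saturation; I_C ≈ 5.6 mA

Assume active: I_B = (4.2 − 0.7)/82 = 0.0427 mA, giving I_C = β·I_B = 6.4 mA.
But then V_CE = 8.6 − 6.4×1.5 = -1 V < V_CE(sat) = 0.2 V — impossible in the active region.
So the transistor is saturated. With V_CE = 0.2 V, I_C = (V_CC − 0.2)/R_C = 8.4/1.5 = 5.6 mA.
Check: β·I_B = 6.4 mA > I_C = 5.6 mA, confirming saturation.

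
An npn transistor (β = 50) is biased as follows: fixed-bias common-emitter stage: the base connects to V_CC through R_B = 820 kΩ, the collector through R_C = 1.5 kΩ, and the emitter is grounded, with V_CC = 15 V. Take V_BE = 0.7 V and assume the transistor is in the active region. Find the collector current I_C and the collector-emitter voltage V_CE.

I_C ≈ 0.87 mA, V_CE ≈ 14 V

Base loop: V_CC = I_B·R_B + V_BE, so I_B = (15 − 0.7)/820 kΩ = 0.0174 mA.
In the active region I_C = β·I_B = 50 × 0.0174 = 0.872 mA.
Collector loop: V_CE = V_CC − I_C·R_C = 15 − 0.872×1.5 = 13.7 V.
Since V_CE = 13.7 V > V_CE(sat) ≈ 0.2 V, the transistor is in the active region as assumed.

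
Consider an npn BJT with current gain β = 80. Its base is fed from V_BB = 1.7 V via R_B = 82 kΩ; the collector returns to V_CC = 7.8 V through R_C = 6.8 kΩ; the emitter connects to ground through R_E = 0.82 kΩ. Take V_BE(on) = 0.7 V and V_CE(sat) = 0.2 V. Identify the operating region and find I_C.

Assume active. Base-emitter loop: I_B = (V_BB − V_BE)/(R_B + (β+1)R_E) = (1.7 − 0.7)/(82 + 81×0.82) = 0.00674 mA.
I_C = β·I_B = 80×0.00674 = 0.539 mA.
V_CE = V_CC − I_C·R_C − I_E·R_E = 7.8 − 0.539×6.8 − 0.546×0.82 = 3.69 V > V_CE(sat), so the active-region assumption holds.

active; I_C ≈ 0.54 mA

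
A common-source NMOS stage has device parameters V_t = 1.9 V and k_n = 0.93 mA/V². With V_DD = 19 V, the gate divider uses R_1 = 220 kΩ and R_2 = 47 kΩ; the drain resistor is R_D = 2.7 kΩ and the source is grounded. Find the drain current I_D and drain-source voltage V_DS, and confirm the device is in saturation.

V_G = V_DD·R_2/(R_1+R_2) = 19×47/267 = 3.34 V. With the source grounded, V_GS = V_G = 3.34 V.
Assume saturation: I_D = (k_n/2)(V_GS − V_t)² = (0.93/2)×(3.34 − 1.9)² = 0.465×1.44² = 0.97 mA.
V_DS = V_DD − I_D·R_D = 19 − 0.97×2.7 = 16.4 V.
Saturation requires V_DS ≥ V_GS − V_t = 1.44 V; 16.4 ≥ 1.44 ✓.

I_D ≈ 0.97 mA, V_DS ≈ 16 V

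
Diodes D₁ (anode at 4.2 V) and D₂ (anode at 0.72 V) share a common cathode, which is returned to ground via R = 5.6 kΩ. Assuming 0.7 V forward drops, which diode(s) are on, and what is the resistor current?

Only D₁ conducts; I_R ≈ 0.62 mA

Assume both conduct. Then node N would need to be at both 4.2−0.7 = 3.5 V and 0.72−0.7 = 0.02 V, which is impossible.
Assume only D₁ conducts: V_N = 4.2 − 0.7 = 3.5 V, so I_R = 3.5/5.6 = 0.625 mA.
Check D₂: its anode-to-cathode voltage is 0.72 − 3.5 = -2.78 V < 0.7 V, so it is off. The assumption is consistent.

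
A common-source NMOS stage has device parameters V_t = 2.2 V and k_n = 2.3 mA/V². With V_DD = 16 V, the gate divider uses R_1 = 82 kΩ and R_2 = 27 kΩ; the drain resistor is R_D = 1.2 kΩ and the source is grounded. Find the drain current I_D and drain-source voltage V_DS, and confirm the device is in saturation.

I_D ≈ 3.6 mA, V_DS ≈ 12 V

V_G = V_DD·R_2/(R_1+R_2) = 16×27/109 = 3.96 V. With the source grounded, V_GS = V_G = 3.96 V.
Assume saturation: I_D = (k_n/2)(V_GS − V_t)² = (2.3/2)×(3.96 − 2.2)² = 1.15×1.76² = 3.58 mA.
V_DS = V_DD − I_D·R_D = 16 − 3.58×1.2 = 11.7 V.
Saturation requires V_DS ≥ V_GS − V_t = 1.76 V; 11.7 ≥ 1.76 ✓.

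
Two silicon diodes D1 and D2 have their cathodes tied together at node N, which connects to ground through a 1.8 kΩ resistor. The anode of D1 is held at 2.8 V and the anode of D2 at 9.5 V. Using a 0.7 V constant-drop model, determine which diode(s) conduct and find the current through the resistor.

Only D2 conducts; I_R ≈ 4.9 mA

Assume both conduct. Then node N would need to be at both 2.8−0.7 = 2.1 V and 9.5−0.7 = 8.8 V, which is impossible.
Assume only D2 conducts: V_N = 9.5 − 0.7 = 8.8 V, so I_R = 8.8/1.8 = 4.89 mA.
Check D1: its anode-to-cathode voltage is 2.8 − 8.8 = -6 V < 0.7 V, so it is off. The assumption is consistent.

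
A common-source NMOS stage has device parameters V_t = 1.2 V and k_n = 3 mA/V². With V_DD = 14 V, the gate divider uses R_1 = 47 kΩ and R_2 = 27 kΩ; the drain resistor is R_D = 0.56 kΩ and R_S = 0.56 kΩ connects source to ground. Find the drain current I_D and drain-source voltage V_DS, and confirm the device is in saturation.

I_D ≈ 4 mA, V_DS ≈ 9.5 V

V_G = V_DD·R_2/(R_1+R_2) = 14×27/74 = 5.11 V.
Assume saturation: I_D = (k_n/2)(V_GS − V_t)² with V_GS = V_G − I_D·R_S = 5.11 − 0.56·I_D.
Substituting gives 0.47·I_D² − 7.57·I_D + 22.9 = 0, with roots I_D = 4.05 or 12 mA.
The root I_D = 12 mA gives V_GS = -1.63 V ≤ V_t, so take I_D = 4.05 mA.
Then V_GS = 2.84 V and V_DS = V_DD − I_D(R_D+R_S) = 14 − 4.05×1.12 = 9.47 V.
Saturation requires V_DS ≥ V_GS − V_t = 1.64 V; 9.47 ≥ 1.64 ✓.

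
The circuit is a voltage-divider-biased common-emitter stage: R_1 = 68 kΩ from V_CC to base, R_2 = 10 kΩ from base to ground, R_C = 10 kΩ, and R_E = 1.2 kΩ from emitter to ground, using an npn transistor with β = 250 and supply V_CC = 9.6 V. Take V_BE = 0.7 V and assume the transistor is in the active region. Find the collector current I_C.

Thevenize the base divider: V_Th = V_CC·R_2/(R_1+R_2) = 9.6×10/78 = 1.23 V, R_Th = R_1‖R_2 = 8.72 kΩ.
Base-emitter loop: V_Th = I_B·R_Th + V_BE + (β+1)I_B·R_E, so I_B = (1.23 − 0.7) / (8.72 + 251×1.2) = 0.00171 mA.
I_C = β·I_B = 250×0.00171 = 0.428 mA, and I_E = (β+1)I_B = 0.43 mA.
V_CE = V_CC − I_C·R_C − I_E·R_E = 9.6 − 0.428×10 − 0.43×1.2 = 4.8 V.
V_CE = 4.8 V > 0.2 V confirms active-region operation.

I_C ≈ 0.43 mA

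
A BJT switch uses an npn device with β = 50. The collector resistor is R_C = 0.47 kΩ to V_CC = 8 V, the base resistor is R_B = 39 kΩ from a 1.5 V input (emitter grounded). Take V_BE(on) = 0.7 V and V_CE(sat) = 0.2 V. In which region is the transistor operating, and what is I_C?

active; I_C ≈ 1 mA

Assume active. Base-emitter loop: I_B = (V_BB − V_BE)/R_B = (1.5 − 0.7)/39 = 0.0205 mA.
I_C = β·I_B = 50×0.0205 = 1.03 mA.
V_CE = V_CC − I_C·R_C = 8 − 1.03×0.47 = 7.52 V > V_CE(sat), so the active-region assumption holds.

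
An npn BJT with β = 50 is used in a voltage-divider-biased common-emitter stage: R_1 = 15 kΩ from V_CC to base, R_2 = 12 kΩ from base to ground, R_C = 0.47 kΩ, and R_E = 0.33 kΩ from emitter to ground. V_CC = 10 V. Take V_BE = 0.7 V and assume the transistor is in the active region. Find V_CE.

V_CE ≈ 3.6 V

Thevenize the base divider: V_Th = V_CC·R_2/(R_1+R_2) = 10×12/27 = 4.44 V, R_Th = R_1‖R_2 = 6.67 kΩ.
Base-emitter loop: V_Th = I_B·R_Th + V_BE + (β+1)I_B·R_E, so I_B = (4.44 − 0.7) / (6.67 + 51×0.33) = 0.159 mA.
I_C = β·I_B = 50×0.159 = 7.97 mA, and I_E = (β+1)I_B = 8.13 mA.
V_CE = V_CC − I_C·R_C − I_E·R_E = 10 − 7.97×0.47 − 8.13×0.33 = 3.57 V.
V_CE = 3.57 V > 0.2 V confirms active-region operation.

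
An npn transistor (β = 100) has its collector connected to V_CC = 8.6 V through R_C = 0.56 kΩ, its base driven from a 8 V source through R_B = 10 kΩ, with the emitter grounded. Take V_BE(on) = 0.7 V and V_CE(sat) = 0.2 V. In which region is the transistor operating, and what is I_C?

Assume active: I_B = (8 − 0.7)/10 = 0.73 mA, giving I_C = β·I_B = 73 mA.
But then V_CE = 8.6 − 73×0.56 = -32.3 V < V_CE(sat) = 0.2 V — impossible in the active region.
So the transistor is saturated. With V_CE = 0.2 V, I_C = (V_CC − 0.2)/R_C = 8.4/0.56 = 15 mA.
Check: β·I_B = 73 mA > I_C = 15 mA, confirming saturation.

saturation; I_C ≈ 15 mA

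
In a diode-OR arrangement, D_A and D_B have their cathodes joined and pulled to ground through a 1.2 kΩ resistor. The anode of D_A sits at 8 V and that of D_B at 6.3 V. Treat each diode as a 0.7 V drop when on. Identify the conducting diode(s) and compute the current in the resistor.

Only D_A conducts; I_R ≈ 6.1 mA

Assume both conduct. Then node N would need to be at both 8−0.7 = 7.3 V and 6.3−0.7 = 5.6 V, which is impossible.
Assume only D_A conducts: V_N = 8 − 0.7 = 7.3 V, so I_R = 7.3/1.2 = 6.08 mA.
Check D_B: its anode-to-cathode voltage is 6.3 − 7.3 = -1 V < 0.7 V, so it is off. The assumption is consistent.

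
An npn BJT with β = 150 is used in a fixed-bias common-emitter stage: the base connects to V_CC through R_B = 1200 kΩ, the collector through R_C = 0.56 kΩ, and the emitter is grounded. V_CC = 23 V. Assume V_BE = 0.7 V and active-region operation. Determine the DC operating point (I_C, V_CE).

I_C ≈ 2.8 mA, V_CE ≈ 21 V

Base loop: V_CC = I_B·R_B + V_BE, so I_B = (23 − 0.7)/1200 kΩ = 0.0186 mA.
In the active region I_C = β·I_B = 150 × 0.0186 = 2.79 mA.
Collector loop: V_CE = V_CC − I_C·R_C = 23 − 2.79×0.56 = 21.4 V.
Since V_CE = 21.4 V > V_CE(sat) ≈ 0.2 V, the transistor is in the active region as assumed.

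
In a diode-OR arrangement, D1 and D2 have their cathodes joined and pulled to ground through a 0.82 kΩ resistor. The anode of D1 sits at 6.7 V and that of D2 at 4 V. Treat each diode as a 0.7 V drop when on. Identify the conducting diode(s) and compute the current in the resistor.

Assume both conduct. Then node N would need to be at both 6.7−0.7 = 6 V and 4−0.7 = 3.3 V, which is impossible.
Assume only D1 conducts: V_N = 6.7 − 0.7 = 6 V, so I_R = 6/0.82 = 7.32 mA.
Check D2: its anode-to-cathode voltage is 4 − 6 = -2 V < 0.7 V, so it is off. The assumption is consistent.

Only D1 conducts; I_R ≈ 7.3 mA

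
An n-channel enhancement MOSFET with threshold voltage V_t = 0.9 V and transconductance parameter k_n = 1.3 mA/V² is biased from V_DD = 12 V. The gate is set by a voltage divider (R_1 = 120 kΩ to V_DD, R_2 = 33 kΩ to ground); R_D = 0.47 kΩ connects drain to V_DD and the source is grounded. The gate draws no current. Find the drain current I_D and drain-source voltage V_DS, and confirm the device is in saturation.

V_G = V_DD·R_2/(R_1+R_2) = 12×33/153 = 2.59 V. With the source grounded, V_GS = V_G = 2.59 V.
Assume saturation: I_D = (k_n/2)(V_GS − V_t)² = (1.3/2)×(2.59 − 0.9)² = 0.65×1.69² = 1.85 mA.
V_DS = V_DD − I_D·R_D = 12 − 1.85×0.47 = 11.1 V.
Saturation requires V_DS ≥ V_GS − V_t = 1.69 V; 11.1 ≥ 1.69 ✓.

I_D ≈ 1.9 mA, V_DS ≈ 11 V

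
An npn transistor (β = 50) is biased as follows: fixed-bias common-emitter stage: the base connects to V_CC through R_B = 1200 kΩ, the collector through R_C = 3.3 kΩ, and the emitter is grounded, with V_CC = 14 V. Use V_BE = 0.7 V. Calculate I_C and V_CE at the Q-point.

I_C ≈ 0.55 mA, V_CE ≈ 12 V

Base loop: V_CC = I_B·R_B + V_BE, so I_B = (14 − 0.7)/1200 kΩ = 0.0111 mA.
In the active region I_C = β·I_B = 50 × 0.0111 = 0.554 mA.
Collector loop: V_CE = V_CC − I_C·R_C = 14 − 0.554×3.3 = 12.2 V.
Since V_CE = 12.2 V > V_CE(sat) ≈ 0.2 V, the transistor is in the active region as assumed.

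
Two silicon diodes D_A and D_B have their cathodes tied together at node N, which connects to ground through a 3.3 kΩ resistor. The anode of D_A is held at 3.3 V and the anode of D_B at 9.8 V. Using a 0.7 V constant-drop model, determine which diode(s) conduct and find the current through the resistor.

Assume both conduct. Then node N would need to be at both 3.3−0.7 = 2.6 V and 9.8−0.7 = 9.1 V, which is impossible.
Assume only D_B conducts: V_N = 9.8 − 0.7 = 9.1 V, so I_R = 9.1/3.3 = 2.76 mA.
Check D_A: its anode-to-cathode voltage is 3.3 − 9.1 = -5.8 V < 0.7 V, so it is off. The assumption is consistent.

Only D_B conducts; I_R ≈ 2.8 mA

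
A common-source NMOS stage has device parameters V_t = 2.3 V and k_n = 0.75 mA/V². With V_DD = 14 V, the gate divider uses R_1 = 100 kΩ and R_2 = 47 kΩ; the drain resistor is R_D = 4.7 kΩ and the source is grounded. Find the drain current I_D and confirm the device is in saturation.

I_D ≈ 1.8 mA

V_G = V_DD·R_2/(R_1+R_2) = 14×47/147 = 4.48 V. With the source grounded, V_GS = V_G = 4.48 V.
Assume saturation: I_D = (k_n/2)(V_GS − V_t)² = (0.75/2)×(4.48 − 2.3)² = 0.375×2.18² = 1.78 mA.
V_DS = V_DD − I_D·R_D = 14 − 1.78×4.7 = 5.65 V.
Saturation requires V_DS ≥ V_GS − V_t = 2.18 V; 5.65 ≥ 2.18 ✓.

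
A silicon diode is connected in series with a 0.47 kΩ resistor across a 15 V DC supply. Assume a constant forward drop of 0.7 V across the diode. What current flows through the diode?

KVL around the loop: 15 = V_D + I·R = 0.7 + I × 0.47 kΩ.
So I = (15 − 0.7) / 0.47 kΩ = 14.3 / 0.47 = 30.4 mA.

I ≈ 30 mA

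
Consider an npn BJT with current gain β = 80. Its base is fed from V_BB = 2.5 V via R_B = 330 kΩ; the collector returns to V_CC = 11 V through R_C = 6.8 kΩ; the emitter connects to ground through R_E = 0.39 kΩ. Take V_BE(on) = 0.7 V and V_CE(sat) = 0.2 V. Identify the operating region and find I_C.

Assume active. Base-emitter loop: I_B = (V_BB − V_BE)/(R_B + (β+1)R_E) = (2.5 − 0.7)/(330 + 81×0.39) = 0.00498 mA.
I_C = β·I_B = 80×0.00498 = 0.398 mA.
V_CE = V_CC − I_C·R_C − I_E·R_E = 11 − 0.398×6.8 − 0.403×0.39 = 8.13 V > V_CE(sat), so the active-region assumption holds.

active; I_C ≈ 0.4 mA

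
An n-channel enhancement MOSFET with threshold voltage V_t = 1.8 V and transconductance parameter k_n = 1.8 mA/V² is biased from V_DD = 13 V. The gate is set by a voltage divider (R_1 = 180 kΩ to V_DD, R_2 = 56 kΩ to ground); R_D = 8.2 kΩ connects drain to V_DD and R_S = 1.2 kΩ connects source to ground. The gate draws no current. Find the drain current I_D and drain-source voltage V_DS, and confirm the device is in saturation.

I_D ≈ 0.47 mA, V_DS ≈ 8.6 V

V_G = V_DD·R_2/(R_1+R_2) = 13×56/236 = 3.08 V.
Assume saturation: I_D = (k_n/2)(V_GS − V_t)² with V_GS = V_G − I_D·R_S = 3.08 − 1.2·I_D.
Substituting gives 1.3·I_D² − 3.78·I_D + 1.49 = 0, with roots I_D = 0.469 or 2.44 mA.
The root I_D = 2.44 mA gives V_GS = 0.152 V ≤ V_t, so take I_D = 0.469 mA.
Then V_GS = 2.52 V and V_DS = V_DD − I_D(R_D+R_S) = 13 − 0.469×9.4 = 8.59 V.
Saturation requires V_DS ≥ V_GS − V_t = 0.722 V; 8.59 ≥ 0.722 ✓.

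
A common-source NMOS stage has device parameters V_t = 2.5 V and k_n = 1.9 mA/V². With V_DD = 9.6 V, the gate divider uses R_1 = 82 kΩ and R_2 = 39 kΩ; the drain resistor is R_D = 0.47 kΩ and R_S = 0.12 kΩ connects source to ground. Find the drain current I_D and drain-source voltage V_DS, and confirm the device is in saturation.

I_D ≈ 0.3 mA, V_DS ≈ 9.4 V

V_G = V_DD·R_2/(R_1+R_2) = 9.6×39/121 = 3.09 V.
Assume saturation: I_D = (k_n/2)(V_GS − V_t)² with V_GS = V_G − I_D·R_S = 3.09 − 0.12·I_D.
Substituting gives 0.0137·I_D² − 1.14·I_D + 0.335 = 0, with roots I_D = 0.296 or 82.7 mA.
The root I_D = 82.7 mA gives V_GS = -6.83 V ≤ V_t, so take I_D = 0.296 mA.
Then V_GS = 3.06 V and V_DS = V_DD − I_D(R_D+R_S) = 9.6 − 0.296×0.59 = 9.43 V.
Saturation requires V_DS ≥ V_GS − V_t = 0.559 V; 9.43 ≥ 0.559 ✓.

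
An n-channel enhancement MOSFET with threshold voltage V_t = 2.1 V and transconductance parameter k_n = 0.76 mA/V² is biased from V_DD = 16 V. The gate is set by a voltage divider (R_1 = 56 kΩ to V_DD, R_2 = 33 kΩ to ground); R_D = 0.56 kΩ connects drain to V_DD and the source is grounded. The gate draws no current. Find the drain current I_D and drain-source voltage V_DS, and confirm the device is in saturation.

V_G = V_DD·R_2/(R_1+R_2) = 16×33/89 = 5.93 V. With the source grounded, V_GS = V_G = 5.93 V.
Assume saturation: I_D = (k_n/2)(V_GS − V_t)² = (0.76/2)×(5.93 − 2.1)² = 0.38×3.83² = 5.58 mA.
V_DS = V_DD − I_D·R_D = 16 − 5.58×0.56 = 12.9 V.
Saturation requires V_DS ≥ V_GS − V_t = 3.83 V; 12.9 ≥ 3.83 ✓.

I_D ≈ 5.6 mA, V_DS ≈ 13 V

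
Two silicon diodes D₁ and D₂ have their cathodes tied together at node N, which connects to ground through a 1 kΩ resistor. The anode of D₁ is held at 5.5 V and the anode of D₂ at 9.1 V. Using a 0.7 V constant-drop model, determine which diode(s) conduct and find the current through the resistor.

Assume both conduct. Then node N would need to be at both 5.5−0.7 = 4.8 V and 9.1−0.7 = 8.4 V, which is impossible.
Assume only D₂ conducts: V_N = 9.1 − 0.7 = 8.4 V, so I_R = 8.4/1 = 8.4 mA.
Check D₁: its anode-to-cathode voltage is 5.5 − 8.4 = -2.9 V < 0.7 V, so it is off. The assumption is consistent.

Only D₂ conducts; I_R ≈ 8.4 mA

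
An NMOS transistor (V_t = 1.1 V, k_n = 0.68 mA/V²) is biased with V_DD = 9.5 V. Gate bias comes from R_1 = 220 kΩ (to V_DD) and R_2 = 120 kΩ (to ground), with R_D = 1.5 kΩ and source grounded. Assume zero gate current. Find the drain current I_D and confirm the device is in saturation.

I_D ≈ 1.7 mA

V_G = V_DD·R_2/(R_1+R_2) = 9.5×120/340 = 3.35 V. With the source grounded, V_GS = V_G = 3.35 V.
Assume saturation: I_D = (k_n/2)(V_GS − V_t)² = (0.68/2)×(3.35 − 1.1)² = 0.34×2.25² = 1.73 mA.
V_DS = V_DD − I_D·R_D = 9.5 − 1.73×1.5 = 6.91 V.
Saturation requires V_DS ≥ V_GS − V_t = 2.25 V; 6.91 ≥ 2.25 ✓.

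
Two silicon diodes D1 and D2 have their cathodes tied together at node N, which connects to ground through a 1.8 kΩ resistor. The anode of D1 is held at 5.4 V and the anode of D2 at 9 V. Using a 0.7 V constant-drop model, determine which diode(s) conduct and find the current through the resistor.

Assume both conduct. Then node N would need to be at both 5.4−0.7 = 4.7 V and 9−0.7 = 8.3 V, which is impossible.
Assume only D2 conducts: V_N = 9 − 0.7 = 8.3 V, so I_R = 8.3/1.8 = 4.61 mA.
Check D1: its anode-to-cathode voltage is 5.4 − 8.3 = -2.9 V < 0.7 V, so it is off. The assumption is consistent.

Only D2 conducts; I_R ≈ 4.6 mA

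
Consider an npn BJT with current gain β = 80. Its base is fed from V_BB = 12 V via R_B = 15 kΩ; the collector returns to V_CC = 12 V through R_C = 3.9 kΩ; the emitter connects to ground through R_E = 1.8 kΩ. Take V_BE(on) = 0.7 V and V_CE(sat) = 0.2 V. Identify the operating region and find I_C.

saturation; I_C ≈ 1.9 mA

Assume active: I_B = (12 − 0.7)/(15 + 81×1.8) = 0.0703 mA, I_C = β·I_B = 5.62 mA.
Then V_CE = 12 − 5.62×3.9 − 5.69×1.8 = -20.2 V < 0.2 V — the active assumption fails.
Re-solve with V_CE = 0.2 V. KCL at the emitter: V_E/R_E = (V_BB−0.7−V_E)/R_B + (V_CC−0.2−V_E)/R_C, giving V_E = 4.3 V.
I_C = (V_CC − 0.2 − V_E)/R_C = (11.8 − 4.3)/3.9 = 1.92 mA.
Check: I_B = (11.3 − 4.3)/15 = 0.467 mA, and β·I_B = 37.3 mA > I_C, confirming saturation.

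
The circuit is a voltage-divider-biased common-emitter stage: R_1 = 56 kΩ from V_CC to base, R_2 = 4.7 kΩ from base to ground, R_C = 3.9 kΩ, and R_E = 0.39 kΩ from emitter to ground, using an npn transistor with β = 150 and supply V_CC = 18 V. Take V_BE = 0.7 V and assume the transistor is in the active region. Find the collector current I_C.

Thevenize the base divider: V_Th = V_CC·R_2/(R_1+R_2) = 18×4.7/60.7 = 1.39 V, R_Th = R_1‖R_2 = 4.34 kΩ.
Base-emitter loop: V_Th = I_B·R_Th + V_BE + (β+1)I_B·R_E, so I_B = (1.39 − 0.7) / (4.34 + 151×0.39) = 0.011 mA.
I_C = β·I_B = 150×0.011 = 1.65 mA, and I_E = (β+1)I_B = 1.66 mA.
V_CE = V_CC − I_C·R_C − I_E·R_E = 18 − 1.65×3.9 − 1.66×0.39 = 10.9 V.
V_CE = 10.9 V > 0.2 V confirms active-region operation.

I_C ≈ 1.6 mA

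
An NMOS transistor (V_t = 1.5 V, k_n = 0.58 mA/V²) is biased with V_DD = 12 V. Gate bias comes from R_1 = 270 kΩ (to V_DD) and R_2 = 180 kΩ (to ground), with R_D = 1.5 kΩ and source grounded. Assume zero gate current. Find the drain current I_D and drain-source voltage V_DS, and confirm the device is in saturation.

I_D ≈ 3.2 mA, V_DS ≈ 7.3 V

V_G = V_DD·R_2/(R_1+R_2) = 12×180/450 = 4.8 V. With the source grounded, V_GS = V_G = 4.8 V.
Assume saturation: I_D = (k_n/2)(V_GS − V_t)² = (0.58/2)×(4.8 − 1.5)² = 0.29×3.3² = 3.16 mA.
V_DS = V_DD − I_D·R_D = 12 − 3.16×1.5 = 7.26 V.
Saturation requires V_DS ≥ V_GS − V_t = 3.3 V; 7.26 ≥ 3.3 ✓.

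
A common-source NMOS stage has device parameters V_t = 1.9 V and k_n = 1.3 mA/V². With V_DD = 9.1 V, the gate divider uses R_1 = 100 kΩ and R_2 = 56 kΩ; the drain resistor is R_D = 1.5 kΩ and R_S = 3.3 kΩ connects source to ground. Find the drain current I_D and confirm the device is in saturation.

V_G = V_DD·R_2/(R_1+R_2) = 9.1×56/156 = 3.27 V.
Assume saturation: I_D = (k_n/2)(V_GS − V_t)² with V_GS = V_G − I_D·R_S = 3.27 − 3.3·I_D.
Substituting gives 7.08·I_D² − 6.86·I_D + 1.21 = 0, with roots I_D = 0.233 or 0.737 mA.
The root I_D = 0.737 mA gives V_GS = 0.835 V ≤ V_t, so take I_D = 0.233 mA.
Then V_GS = 2.5 V and V_DS = V_DD − I_D(R_D+R_S) = 9.1 − 0.233×4.8 = 7.98 V.
Saturation requires V_DS ≥ V_GS − V_t = 0.598 V; 7.98 ≥ 0.598 ✓.

I_D ≈ 0.23 mA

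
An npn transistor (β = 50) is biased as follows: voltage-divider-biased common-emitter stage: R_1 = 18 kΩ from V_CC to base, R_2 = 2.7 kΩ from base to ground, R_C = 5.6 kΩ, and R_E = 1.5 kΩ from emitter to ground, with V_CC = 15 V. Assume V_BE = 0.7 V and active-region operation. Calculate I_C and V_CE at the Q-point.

Thevenize the base divider: V_Th = V_CC·R_2/(R_1+R_2) = 15×2.7/20.7 = 1.96 V, R_Th = R_1‖R_2 = 2.35 kΩ.
Base-emitter loop: V_Th = I_B·R_Th + V_BE + (β+1)I_B·R_E, so I_B = (1.96 − 0.7) / (2.35 + 51×1.5) = 0.0159 mA.
I_C = β·I_B = 50×0.0159 = 0.797 mA, and I_E = (β+1)I_B = 0.813 mA.
V_CE = V_CC − I_C·R_C − I_E·R_E = 15 − 0.797×5.6 − 0.813×1.5 = 9.32 V.
V_CE = 9.32 V > 0.2 V confirms active-region operation.

I_C ≈ 0.8 mA, V_CE ≈ 9.3 V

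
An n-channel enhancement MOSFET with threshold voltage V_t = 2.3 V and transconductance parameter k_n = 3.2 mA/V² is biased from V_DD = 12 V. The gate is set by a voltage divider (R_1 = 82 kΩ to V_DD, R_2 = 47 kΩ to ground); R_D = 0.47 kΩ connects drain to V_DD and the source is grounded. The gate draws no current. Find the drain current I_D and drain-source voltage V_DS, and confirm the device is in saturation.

I_D ≈ 6.9 mA, V_DS ≈ 8.8 V

V_G = V_DD·R_2/(R_1+R_2) = 12×47/129 = 4.37 V. With the source grounded, V_GS = V_G = 4.37 V.
Assume saturation: I_D = (k_n/2)(V_GS − V_t)² = (3.2/2)×(4.37 − 2.3)² = 1.6×2.07² = 6.87 mA.
V_DS = V_DD − I_D·R_D = 12 − 6.87×0.47 = 8.77 V.
Saturation requires V_DS ≥ V_GS − V_t = 2.07 V; 8.77 ≥ 2.07 ✓.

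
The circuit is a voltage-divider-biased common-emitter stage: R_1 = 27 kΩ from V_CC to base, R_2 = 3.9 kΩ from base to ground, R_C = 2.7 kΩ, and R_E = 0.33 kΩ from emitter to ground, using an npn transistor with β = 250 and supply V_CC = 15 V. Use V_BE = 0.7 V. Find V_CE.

Thevenize the base divider: V_Th = V_CC·R_2/(R_1+R_2) = 15×3.9/30.9 = 1.89 V, R_Th = R_1‖R_2 = 3.41 kΩ.
Base-emitter loop: V_Th = I_B·R_Th + V_BE + (β+1)I_B·R_E, so I_B = (1.89 − 0.7) / (3.41 + 251×0.33) = 0.0138 mA.
I_C = β·I_B = 250×0.0138 = 3.46 mA, and I_E = (β+1)I_B = 3.47 mA.
V_CE = V_CC − I_C·R_C − I_E·R_E = 15 − 3.46×2.7 − 3.47×0.33 = 4.51 V.
V_CE = 4.51 V > 0.2 V confirms active-region operation.

V_CE ≈ 4.5 V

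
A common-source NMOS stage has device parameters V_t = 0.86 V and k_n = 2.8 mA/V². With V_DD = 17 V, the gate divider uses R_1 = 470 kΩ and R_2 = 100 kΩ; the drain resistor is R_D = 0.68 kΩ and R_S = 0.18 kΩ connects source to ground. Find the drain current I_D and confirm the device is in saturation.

I_D ≈ 3.3 mA

V_G = V_DD·R_2/(R_1+R_2) = 17×100/570 = 2.98 V.
Assume saturation: I_D = (k_n/2)(V_GS − V_t)² with V_GS = V_G − I_D·R_S = 2.98 − 0.18·I_D.
Substituting gives 0.0454·I_D² − 2.07·I_D + 6.31 = 0, with roots I_D = 3.28 or 42.3 mA.
The root I_D = 42.3 mA gives V_GS = -4.64 V ≤ V_t, so take I_D = 3.28 mA.
Then V_GS = 2.39 V and V_DS = V_DD − I_D(R_D+R_S) = 17 − 3.28×0.86 = 14.2 V.
Saturation requires V_DS ≥ V_GS − V_t = 1.53 V; 14.2 ≥ 1.53 ✓.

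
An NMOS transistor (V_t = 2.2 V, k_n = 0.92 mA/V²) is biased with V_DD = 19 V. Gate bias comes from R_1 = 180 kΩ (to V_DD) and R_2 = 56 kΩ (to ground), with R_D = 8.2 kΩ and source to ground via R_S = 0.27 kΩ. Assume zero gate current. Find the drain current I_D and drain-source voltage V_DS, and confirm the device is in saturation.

V_G = V_DD·R_2/(R_1+R_2) = 19×56/236 = 4.51 V.
Assume saturation: I_D = (k_n/2)(V_GS − V_t)² with V_GS = V_G − I_D·R_S = 4.51 − 0.27·I_D.
Substituting gives 0.0335·I_D² − 1.57·I_D + 2.45 = 0, with roots I_D = 1.61 or 45.3 mA.
The root I_D = 45.3 mA gives V_GS = -7.72 V ≤ V_t, so take I_D = 1.61 mA.
Then V_GS = 4.07 V and V_DS = V_DD − I_D(R_D+R_S) = 19 − 1.61×8.47 = 5.33 V.
Saturation requires V_DS ≥ V_GS − V_t = 1.87 V; 5.33 ≥ 1.87 ✓.

I_D ≈ 1.6 mA, V_DS ≈ 5.3 V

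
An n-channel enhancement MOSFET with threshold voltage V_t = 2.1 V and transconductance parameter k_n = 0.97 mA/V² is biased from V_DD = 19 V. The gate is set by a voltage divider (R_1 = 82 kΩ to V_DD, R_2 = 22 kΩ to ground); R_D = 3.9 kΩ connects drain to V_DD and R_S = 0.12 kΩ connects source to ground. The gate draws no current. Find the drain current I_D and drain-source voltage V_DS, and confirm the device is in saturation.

V_G = V_DD·R_2/(R_1+R_2) = 19×22/104 = 4.02 V.
Assume saturation: I_D = (k_n/2)(V_GS − V_t)² with V_GS = V_G − I_D·R_S = 4.02 − 0.12·I_D.
Substituting gives 0.00698·I_D² − 1.22·I_D + 1.79 = 0, with roots I_D = 1.47 or 174 mA.
The root I_D = 174 mA gives V_GS = -16.8 V ≤ V_t, so take I_D = 1.47 mA.
Then V_GS = 3.84 V and V_DS = V_DD − I_D(R_D+R_S) = 19 − 1.47×4.02 = 13.1 V.
Saturation requires V_DS ≥ V_GS − V_t = 1.74 V; 13.1 ≥ 1.74 ✓.

I_D ≈ 1.5 mA, V_DS ≈ 13 V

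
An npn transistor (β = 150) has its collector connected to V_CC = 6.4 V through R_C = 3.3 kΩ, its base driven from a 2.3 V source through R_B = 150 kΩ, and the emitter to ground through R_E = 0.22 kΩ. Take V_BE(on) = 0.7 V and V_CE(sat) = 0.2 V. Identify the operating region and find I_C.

active; I_C ≈ 1.3 mA

Assume active. Base-emitter loop: I_B = (V_BB − V_BE)/(R_B + (β+1)R_E) = (2.3 − 0.7)/(150 + 151×0.22) = 0.00873 mA.
I_C = β·I_B = 150×0.00873 = 1.31 mA.
V_CE = V_CC − I_C·R_C − I_E·R_E = 6.4 − 1.31×3.3 − 1.32×0.22 = 1.79 V > V_CE(sat), so the active-region assumption holds.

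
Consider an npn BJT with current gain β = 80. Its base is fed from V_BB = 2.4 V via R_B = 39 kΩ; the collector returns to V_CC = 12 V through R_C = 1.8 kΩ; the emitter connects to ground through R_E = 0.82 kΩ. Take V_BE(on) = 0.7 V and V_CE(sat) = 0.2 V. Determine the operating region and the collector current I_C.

active; I_C ≈ 1.3 mA

Assume active. Base-emitter loop: I_B = (V_BB − V_BE)/(R_B + (β+1)R_E) = (2.4 − 0.7)/(39 + 81×0.82) = 0.0161 mA.
I_C = β·I_B = 80×0.0161 = 1.29 mA.
V_CE = V_CC − I_C·R_C − I_E·R_E = 12 − 1.29×1.8 − 1.31×0.82 = 8.61 V > V_CE(sat), so the active-region assumption holds.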